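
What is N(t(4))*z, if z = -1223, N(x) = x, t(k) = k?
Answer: -4892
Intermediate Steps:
N(t(4))*z = 4*(-1223) = -4892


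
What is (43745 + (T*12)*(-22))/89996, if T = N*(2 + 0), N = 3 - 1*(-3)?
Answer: 40577/89996 ≈ 0.45088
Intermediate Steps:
N = 6 (N = 3 + 3 = 6)
T = 12 (T = 6*(2 + 0) = 6*2 = 12)
(43745 + (T*12)*(-22))/89996 = (43745 + (12*12)*(-22))/89996 = (43745 + 144*(-22))*(1/89996) = (43745 - 3168)*(1/89996) = 40577*(1/89996) = 40577/89996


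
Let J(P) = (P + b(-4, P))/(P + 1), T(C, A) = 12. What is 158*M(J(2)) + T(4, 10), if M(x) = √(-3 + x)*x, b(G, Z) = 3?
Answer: 12 + 1580*I*√3/9 ≈ 12.0 + 304.07*I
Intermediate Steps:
J(P) = (3 + P)/(1 + P) (J(P) = (P + 3)/(P + 1) = (3 + P)/(1 + P))
M(x) = x*√(-3 + x)
158*M(J(2)) + T(4, 10) = 158*(((3 + 2)/(1 + 2))*√(-3 + (3 + 2)/(1 + 2))) + 12 = 158*((5/3)*√(-3 + 5/3)) + 12 = 158*(((⅓)*5)*√(-3 + (⅓)*5)) + 12 = 158*(5*√(-3 + 5/3)/3) + 12 = 158*(5*√(-4/3)/3) + 12 = 158*(5*(2*I*√3/3)/3) + 12 = 158*(10*I*√3/9) + 12 = 1580*I*√3/9 + 12 = 12 + 1580*I*√3/9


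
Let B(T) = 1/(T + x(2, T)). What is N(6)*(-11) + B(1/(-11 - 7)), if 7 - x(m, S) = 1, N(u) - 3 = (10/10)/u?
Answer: -22255/642 ≈ -34.665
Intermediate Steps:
N(u) = 3 + 1/u (N(u) = 3 + (10/10)/u = 3 + (10*(⅒))/u = 3 + 1/u)
x(m, S) = 6 (x(m, S) = 7 - 1*1 = 7 - 1 = 6)
B(T) = 1/(6 + T) (B(T) = 1/(T + 6) = 1/(6 + T))
N(6)*(-11) + B(1/(-11 - 7)) = (3 + 1/6)*(-11) + 1/(6 + 1/(-11 - 7)) = (3 + ⅙)*(-11) + 1/(6 + 1/(-18)) = (19/6)*(-11) + 1/(6 - 1/18) = -209/6 + 1/(107/18) = -209/6 + 18/107 = -22255/642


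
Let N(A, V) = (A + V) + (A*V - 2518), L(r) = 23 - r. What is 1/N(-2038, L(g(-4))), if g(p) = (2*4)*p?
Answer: -1/116591 ≈ -8.5770e-6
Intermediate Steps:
g(p) = 8*p
N(A, V) = -2518 + A + V + A*V (N(A, V) = (A + V) + (-2518 + A*V) = -2518 + A + V + A*V)
1/N(-2038, L(g(-4))) = 1/(-2518 - 2038 + (23 - 8*(-4)) - 2038*(23 - 8*(-4))) = 1/(-2518 - 2038 + (23 - 1*(-32)) - 2038*(23 - 1*(-32))) = 1/(-2518 - 2038 + (23 + 32) - 2038*(23 + 32)) = 1/(-2518 - 2038 + 55 - 2038*55) = 1/(-2518 - 2038 + 55 - 112090) = 1/(-116591) = -1/116591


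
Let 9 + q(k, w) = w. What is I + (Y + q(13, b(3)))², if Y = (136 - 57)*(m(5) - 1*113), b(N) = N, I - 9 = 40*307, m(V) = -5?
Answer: 87023873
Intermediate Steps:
I = 12289 (I = 9 + 40*307 = 9 + 12280 = 12289)
q(k, w) = -9 + w
Y = -9322 (Y = (136 - 57)*(-5 - 1*113) = 79*(-5 - 113) = 79*(-118) = -9322)
I + (Y + q(13, b(3)))² = 12289 + (-9322 + (-9 + 3))² = 12289 + (-9322 - 6)² = 12289 + (-9328)² = 12289 + 87011584 = 87023873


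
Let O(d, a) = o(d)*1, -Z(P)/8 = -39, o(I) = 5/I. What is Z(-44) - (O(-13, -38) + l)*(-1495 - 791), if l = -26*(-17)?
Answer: 13127982/13 ≈ 1.0098e+6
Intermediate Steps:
Z(P) = 312 (Z(P) = -8*(-39) = 312)
l = 442
O(d, a) = 5/d (O(d, a) = (5/d)*1 = 5/d)
Z(-44) - (O(-13, -38) + l)*(-1495 - 791) = 312 - (5/(-13) + 442)*(-1495 - 791) = 312 - (5*(-1/13) + 442)*(-2286) = 312 - (-5/13 + 442)*(-2286) = 312 - 5741*(-2286)/13 = 312 - 1*(-13123926/13) = 312 + 13123926/13 = 13127982/13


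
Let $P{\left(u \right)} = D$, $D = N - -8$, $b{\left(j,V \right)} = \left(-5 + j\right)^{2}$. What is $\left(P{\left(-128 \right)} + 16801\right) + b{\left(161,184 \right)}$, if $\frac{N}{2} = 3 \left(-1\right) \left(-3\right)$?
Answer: $41163$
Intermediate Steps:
$N = 18$ ($N = 2 \cdot 3 \left(-1\right) \left(-3\right) = 2 \left(\left(-3\right) \left(-3\right)\right) = 2 \cdot 9 = 18$)
$D = 26$ ($D = 18 - -8 = 18 + 8 = 26$)
$P{\left(u \right)} = 26$
$\left(P{\left(-128 \right)} + 16801\right) + b{\left(161,184 \right)} = \left(26 + 16801\right) + \left(-5 + 161\right)^{2} = 16827 + 156^{2} = 16827 + 24336 = 41163$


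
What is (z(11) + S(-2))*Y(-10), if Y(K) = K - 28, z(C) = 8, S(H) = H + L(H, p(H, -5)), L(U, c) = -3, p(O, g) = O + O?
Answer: -114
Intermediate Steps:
p(O, g) = 2*O
S(H) = -3 + H (S(H) = H - 3 = -3 + H)
Y(K) = -28 + K
(z(11) + S(-2))*Y(-10) = (8 + (-3 - 2))*(-28 - 10) = (8 - 5)*(-38) = 3*(-38) = -114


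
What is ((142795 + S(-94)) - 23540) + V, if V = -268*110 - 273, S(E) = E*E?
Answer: 98338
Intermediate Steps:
S(E) = E²
V = -29753 (V = -29480 - 273 = -29753)
((142795 + S(-94)) - 23540) + V = ((142795 + (-94)²) - 23540) - 29753 = ((142795 + 8836) - 23540) - 29753 = (151631 - 23540) - 29753 = 128091 - 29753 = 98338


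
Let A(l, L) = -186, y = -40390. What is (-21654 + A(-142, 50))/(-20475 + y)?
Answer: 624/1739 ≈ 0.35883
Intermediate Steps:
(-21654 + A(-142, 50))/(-20475 + y) = (-21654 - 186)/(-20475 - 40390) = -21840/(-60865) = -21840*(-1/60865) = 624/1739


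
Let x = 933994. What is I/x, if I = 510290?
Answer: 255145/466997 ≈ 0.54635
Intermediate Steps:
I/x = 510290/933994 = 510290*(1/933994) = 255145/466997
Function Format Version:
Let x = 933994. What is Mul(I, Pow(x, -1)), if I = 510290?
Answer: Rational(255145, 466997) ≈ 0.54635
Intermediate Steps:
Mul(I, Pow(x, -1)) = Mul(510290, Pow(933994, -1)) = Mul(510290, Rational(1, 933994)) = Rational(255145, 466997)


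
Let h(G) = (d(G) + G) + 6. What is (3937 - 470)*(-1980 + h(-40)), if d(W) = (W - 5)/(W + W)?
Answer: -111689405/16 ≈ -6.9806e+6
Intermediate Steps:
d(W) = (-5 + W)/(2*W) (d(W) = (-5 + W)/((2*W)) = (-5 + W)*(1/(2*W)) = (-5 + W)/(2*W))
h(G) = 6 + G + (-5 + G)/(2*G) (h(G) = ((-5 + G)/(2*G) + G) + 6 = (G + (-5 + G)/(2*G)) + 6 = 6 + G + (-5 + G)/(2*G))
(3937 - 470)*(-1980 + h(-40)) = (3937 - 470)*(-1980 + (13/2 - 40 - 5/2/(-40))) = 3467*(-1980 + (13/2 - 40 - 5/2*(-1/40))) = 3467*(-1980 + (13/2 - 40 + 1/16)) = 3467*(-1980 - 535/16) = 3467*(-32215/16) = -111689405/16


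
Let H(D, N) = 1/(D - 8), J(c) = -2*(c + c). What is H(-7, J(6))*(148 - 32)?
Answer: -116/15 ≈ -7.7333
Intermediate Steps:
J(c) = -4*c
H(D, N) = 1/(-8 + D)
H(-7, J(6))*(148 - 32) = (148 - 32)/(-8 - 7) = 116/(-15) = -1/15*116 = -116/15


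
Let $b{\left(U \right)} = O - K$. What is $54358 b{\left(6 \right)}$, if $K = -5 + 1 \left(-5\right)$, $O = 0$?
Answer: $543580$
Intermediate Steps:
$K = -10$ ($K = -5 - 5 = -10$)
$b{\left(U \right)} = 10$ ($b{\left(U \right)} = 0 - -10 = 0 + 10 = 10$)
$54358 b{\left(6 \right)} = 54358 \cdot 10 = 543580$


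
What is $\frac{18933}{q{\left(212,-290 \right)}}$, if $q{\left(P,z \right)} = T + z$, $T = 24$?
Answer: $- \frac{18933}{266} \approx -71.177$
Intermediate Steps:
$q{\left(P,z \right)} = 24 + z$
$\frac{18933}{q{\left(212,-290 \right)}} = \frac{18933}{24 - 290} = \frac{18933}{-266} = 18933 \left(- \frac{1}{266}\right) = - \frac{18933}{266}$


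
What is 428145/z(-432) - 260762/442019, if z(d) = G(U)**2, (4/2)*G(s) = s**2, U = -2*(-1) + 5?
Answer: 756366809458/1061287619 ≈ 712.69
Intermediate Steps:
U = 7 (U = 2 + 5 = 7)
G(s) = s**2/2
z(d) = 2401/4 (z(d) = ((1/2)*7**2)**2 = ((1/2)*49)**2 = (49/2)**2 = 2401/4)
428145/z(-432) - 260762/442019 = 428145/(2401/4) - 260762/442019 = 428145*(4/2401) - 260762*1/442019 = 1712580/2401 - 260762/442019 = 756366809458/1061287619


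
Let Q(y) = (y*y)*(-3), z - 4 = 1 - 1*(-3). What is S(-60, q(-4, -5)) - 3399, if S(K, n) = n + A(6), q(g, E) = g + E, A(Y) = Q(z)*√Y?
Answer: -3408 - 192*√6 ≈ -3878.3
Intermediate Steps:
z = 8 (z = 4 + (1 - 1*(-3)) = 4 + (1 + 3) = 4 + 4 = 8)
Q(y) = -3*y² (Q(y) = y²*(-3) = -3*y²)
A(Y) = -192*√Y (A(Y) = (-3*8²)*√Y = (-3*64)*√Y = -192*√Y)
q(g, E) = E + g
S(K, n) = n - 192*√6
S(-60, q(-4, -5)) - 3399 = ((-5 - 4) - 192*√6) - 3399 = (-9 - 192*√6) - 3399 = -3408 - 192*√6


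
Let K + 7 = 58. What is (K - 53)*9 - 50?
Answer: -68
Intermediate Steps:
K = 51 (K = -7 + 58 = 51)
(K - 53)*9 - 50 = (51 - 53)*9 - 50 = -2*9 - 50 = -18 - 50 = -68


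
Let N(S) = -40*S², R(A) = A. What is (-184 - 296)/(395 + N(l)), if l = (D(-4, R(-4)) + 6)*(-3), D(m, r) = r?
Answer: 96/209 ≈ 0.45933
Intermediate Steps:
l = -6 (l = (-4 + 6)*(-3) = 2*(-3) = -6)
N(S) = -40*S²
(-184 - 296)/(395 + N(l)) = (-184 - 296)/(395 - 40*(-6)²) = -480/(395 - 40*36) = -480/(395 - 1440) = -480/(-1045) = -480*(-1/1045) = 96/209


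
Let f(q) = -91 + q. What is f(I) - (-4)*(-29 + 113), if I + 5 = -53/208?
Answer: 49867/208 ≈ 239.75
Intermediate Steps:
I = -1093/208 (I = -5 - 53/208 = -1093/208 ≈ -5.2548)
f(I) - (-4)*(-29 + 113) = (-91 - 1093/208) - (-4)*(-29 + 113) = -20021/208 - (-4)*84 = -20021/208 - 1*(-336) = -20021/208 + 336 = 49867/208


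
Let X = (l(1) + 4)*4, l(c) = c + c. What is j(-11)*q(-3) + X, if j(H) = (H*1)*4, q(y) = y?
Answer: 156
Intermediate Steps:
l(c) = 2*c
j(H) = 4*H (j(H) = H*4 = 4*H)
X = 24 (X = (2*1 + 4)*4 = (2 + 4)*4 = 6*4 = 24)
j(-11)*q(-3) + X = (4*(-11))*(-3) + 24 = -44*(-3) + 24 = 132 + 24 = 156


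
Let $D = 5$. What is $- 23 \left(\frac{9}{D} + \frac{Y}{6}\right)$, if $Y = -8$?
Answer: $- \frac{161}{15} \approx -10.733$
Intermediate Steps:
$- 23 \left(\frac{9}{D} + \frac{Y}{6}\right) = - 23 \left(\frac{9}{5} - \frac{8}{6}\right) = - 23 \left(9 \cdot \frac{1}{5} - \frac{4}{3}\right) = - 23 \left(\frac{9}{5} - \frac{4}{3}\right) = \left(-23\right) \frac{7}{15} = - \frac{161}{15}$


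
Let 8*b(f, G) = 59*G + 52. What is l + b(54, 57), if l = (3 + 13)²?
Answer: 5463/8 ≈ 682.88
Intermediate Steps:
l = 256 (l = 16² = 256)
b(f, G) = 13/2 + 59*G/8 (b(f, G) = (59*G + 52)/8 = (52 + 59*G)/8 = 13/2 + 59*G/8)
l + b(54, 57) = 256 + (13/2 + (59/8)*57) = 256 + (13/2 + 3363/8) = 256 + 3415/8 = 5463/8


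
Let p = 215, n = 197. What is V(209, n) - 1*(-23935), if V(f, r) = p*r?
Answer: 66290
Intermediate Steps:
V(f, r) = 215*r
V(209, n) - 1*(-23935) = 215*197 - 1*(-23935) = 42355 + 23935 = 66290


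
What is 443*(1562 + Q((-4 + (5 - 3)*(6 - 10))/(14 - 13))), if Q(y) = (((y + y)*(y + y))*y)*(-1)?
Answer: 3753982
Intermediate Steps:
Q(y) = -4*y³ (Q(y) = (((2*y)*(2*y))*y)*(-1) = ((4*y²)*y)*(-1) = (4*y³)*(-1) = -4*y³)
443*(1562 + Q((-4 + (5 - 3)*(6 - 10))/(14 - 13))) = 443*(1562 - 4*(-4 + (5 - 3)*(6 - 10))³/(14 - 13)³) = 443*(1562 - 4*(-4 + 2*(-4))³) = 443*(1562 - 4*(-4 - 8)³) = 443*(1562 - 4*(-12*1)³) = 443*(1562 - 4*(-12)³) = 443*(1562 - 4*(-1728)) = 443*(1562 + 6912) = 443*8474 = 3753982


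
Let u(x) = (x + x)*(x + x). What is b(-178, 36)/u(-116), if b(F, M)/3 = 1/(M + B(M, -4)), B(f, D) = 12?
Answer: 1/861184 ≈ 1.1612e-6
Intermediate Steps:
u(x) = 4*x**2 (u(x) = (2*x)*(2*x) = 4*x**2)
b(F, M) = 3/(12 + M) (b(F, M) = 3/(M + 12) = 3/(12 + M))
b(-178, 36)/u(-116) = (3/(12 + 36))/((4*(-116)**2)) = (3/48)/((4*13456)) = (3*(1/48))/53824 = (1/16)*(1/53824) = 1/861184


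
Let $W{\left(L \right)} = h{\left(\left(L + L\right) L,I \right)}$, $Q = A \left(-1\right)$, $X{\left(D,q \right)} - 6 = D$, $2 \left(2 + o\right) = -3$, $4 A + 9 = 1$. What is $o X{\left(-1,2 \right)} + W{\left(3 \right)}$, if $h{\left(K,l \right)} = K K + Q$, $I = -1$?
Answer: $\frac{617}{2} \approx 308.5$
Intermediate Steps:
$A = -2$ ($A = - \frac{9}{4} + \frac{1}{4} \cdot 1 = - \frac{9}{4} + \frac{1}{4} = -2$)
$o = - \frac{7}{2}$ ($o = -2 + \frac{1}{2} \left(-3\right) = -2 - \frac{3}{2} = - \frac{7}{2} \approx -3.5$)
$X{\left(D,q \right)} = 6 + D$
$Q = 2$ ($Q = \left(-2\right) \left(-1\right) = 2$)
$h{\left(K,l \right)} = 2 + K^{2}$ ($h{\left(K,l \right)} = K K + 2 = K^{2} + 2 = 2 + K^{2}$)
$W{\left(L \right)} = 2 + 4 L^{4}$ ($W{\left(L \right)} = 2 + \left(\left(L + L\right) L\right)^{2} = 2 + \left(2 L L\right)^{2} = 2 + \left(2 L^{2}\right)^{2} = 2 + 4 L^{4}$)
$o X{\left(-1,2 \right)} + W{\left(3 \right)} = - \frac{7 \left(6 - 1\right)}{2} + \left(2 + 4 \cdot 3^{4}\right) = \left(- \frac{7}{2}\right) 5 + \left(2 + 4 \cdot 81\right) = - \frac{35}{2} + \left(2 + 324\right) = - \frac{35}{2} + 326 = \frac{617}{2}$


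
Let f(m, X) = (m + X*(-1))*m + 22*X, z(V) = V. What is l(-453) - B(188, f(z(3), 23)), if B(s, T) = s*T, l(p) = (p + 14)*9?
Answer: -87799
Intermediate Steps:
l(p) = 126 + 9*p (l(p) = (14 + p)*9 = 126 + 9*p)
f(m, X) = 22*X + m*(m - X) (f(m, X) = (m - X)*m + 22*X = m*(m - X) + 22*X = 22*X + m*(m - X))
B(s, T) = T*s
l(-453) - B(188, f(z(3), 23)) = (126 + 9*(-453)) - (3**2 + 22*23 - 1*23*3)*188 = (126 - 4077) - (9 + 506 - 69)*188 = -3951 - 446*188 = -3951 - 1*83848 = -3951 - 83848 = -87799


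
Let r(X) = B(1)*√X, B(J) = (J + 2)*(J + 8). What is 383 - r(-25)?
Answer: 383 - 135*I ≈ 383.0 - 135.0*I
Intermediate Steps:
B(J) = (2 + J)*(8 + J)
r(X) = 27*√X (r(X) = (16 + 1² + 10*1)*√X = (16 + 1 + 10)*√X = 27*√X)
383 - r(-25) = 383 - 27*√(-25) = 383 - 27*5*I = 383 - 135*I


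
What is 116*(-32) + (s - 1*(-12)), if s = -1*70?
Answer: -3770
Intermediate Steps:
s = -70
116*(-32) + (s - 1*(-12)) = 116*(-32) + (-70 - 1*(-12)) = -3712 + (-70 + 12) = -3712 - 58 = -3770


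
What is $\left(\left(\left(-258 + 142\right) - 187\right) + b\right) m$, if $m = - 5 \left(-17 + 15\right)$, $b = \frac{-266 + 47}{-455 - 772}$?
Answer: $- \frac{1238540}{409} \approx -3028.2$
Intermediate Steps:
$b = \frac{73}{409}$ ($b = - \frac{219}{-1227} = \left(-219\right) \left(- \frac{1}{1227}\right) = \frac{73}{409} \approx 0.17848$)
$m = 10$ ($m = \left(-5\right) \left(-2\right) = 10$)
$\left(\left(\left(-258 + 142\right) - 187\right) + b\right) m = \left(\left(\left(-258 + 142\right) - 187\right) + \frac{73}{409}\right) 10 = \left(\left(-116 - 187\right) + \frac{73}{409}\right) 10 = \left(-303 + \frac{73}{409}\right) 10 = \left(- \frac{123854}{409}\right) 10 = - \frac{1238540}{409}$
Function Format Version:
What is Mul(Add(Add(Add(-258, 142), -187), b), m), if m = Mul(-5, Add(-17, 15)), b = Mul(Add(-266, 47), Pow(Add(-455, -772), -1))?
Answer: Rational(-1238540, 409) ≈ -3028.2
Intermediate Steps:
b = Rational(73, 409) (b = Mul(-219, Pow(-1227, -1)) = Mul(-219, Rational(-1, 1227)) = Rational(73, 409) ≈ 0.17848)
m = 10 (m = Mul(-5, -2) = 10)
Mul(Add(Add(Add(-258, 142), -187), b), m) = Mul(Add(Add(Add(-258, 142), -187), Rational(73, 409)), 10) = Mul(Add(Add(-116, -187), Rational(73, 409)), 10) = Mul(Add(-303, Rational(73, 409)), 10) = Mul(Rational(-123854, 409), 10) = Rational(-1238540, 409)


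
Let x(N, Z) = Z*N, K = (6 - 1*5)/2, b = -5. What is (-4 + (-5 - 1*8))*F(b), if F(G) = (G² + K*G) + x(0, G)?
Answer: -765/2 ≈ -382.50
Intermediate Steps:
K = ½ (K = (6 - 5)*(½) = 1*(½) = ½ ≈ 0.50000)
x(N, Z) = N*Z
F(G) = G² + G/2 (F(G) = (G² + G/2) + 0*G = (G² + G/2) + 0 = G² + G/2)
(-4 + (-5 - 1*8))*F(b) = (-4 + (-5 - 1*8))*(-5*(½ - 5)) = (-4 + (-5 - 8))*(-5*(-9/2)) = (-4 - 13)*(45/2) = -17*45/2 = -765/2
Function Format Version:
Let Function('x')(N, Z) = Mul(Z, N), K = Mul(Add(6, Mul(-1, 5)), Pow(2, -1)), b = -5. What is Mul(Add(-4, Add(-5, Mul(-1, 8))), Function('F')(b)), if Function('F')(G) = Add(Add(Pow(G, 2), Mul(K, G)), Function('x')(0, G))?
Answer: Rational(-765, 2) ≈ -382.50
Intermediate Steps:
K = Rational(1, 2) (K = Mul(Add(6, -5), Rational(1, 2)) = Mul(1, Rational(1, 2)) = Rational(1, 2) ≈ 0.50000)
Function('x')(N, Z) = Mul(N, Z)
Function('F')(G) = Add(Pow(G, 2), Mul(Rational(1, 2), G)) (Function('F')(G) = Add(Add(Pow(G, 2), Mul(Rational(1, 2), G)), Mul(0, G)) = Add(Add(Pow(G, 2), Mul(Rational(1, 2), G)), 0) = Add(Pow(G, 2), Mul(Rational(1, 2), G)))
Mul(Add(-4, Add(-5, Mul(-1, 8))), Function('F')(b)) = Mul(Add(-4, Add(-5, Mul(-1, 8))), Mul(-5, Add(Rational(1, 2), -5))) = Mul(Add(-4, Add(-5, -8)), Mul(-5, Rational(-9, 2))) = Mul(Add(-4, -13), Rational(45, 2)) = Mul(-17, Rational(45, 2)) = Rational(-765, 2)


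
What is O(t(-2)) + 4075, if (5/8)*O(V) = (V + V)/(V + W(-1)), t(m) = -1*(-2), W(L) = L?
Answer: 20407/5 ≈ 4081.4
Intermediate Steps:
t(m) = 2
O(V) = 16*V/(5*(-1 + V)) (O(V) = 8*((V + V)/(V - 1))/5 = 8*((2*V)/(-1 + V))/5 = 8*(2*V/(-1 + V))/5 = 16*V/(5*(-1 + V)))
O(t(-2)) + 4075 = (16/5)*2/(-1 + 2) + 4075 = (16/5)*2/1 + 4075 = (16/5)*2*1 + 4075 = 32/5 + 4075 = 20407/5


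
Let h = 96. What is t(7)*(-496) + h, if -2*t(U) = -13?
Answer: -3128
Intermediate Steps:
t(U) = 13/2 (t(U) = -1/2*(-13) = 13/2)
t(7)*(-496) + h = (13/2)*(-496) + 96 = -3224 + 96 = -3128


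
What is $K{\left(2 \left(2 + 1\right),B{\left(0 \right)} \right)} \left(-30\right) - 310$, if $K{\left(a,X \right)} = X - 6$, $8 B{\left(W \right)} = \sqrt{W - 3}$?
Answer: $-130 - \frac{15 i \sqrt{3}}{4} \approx -130.0 - 6.4952 i$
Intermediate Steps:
$B{\left(W \right)} = \frac{\sqrt{-3 + W}}{8}$ ($B{\left(W \right)} = \frac{\sqrt{W - 3}}{8} = \frac{\sqrt{-3 + W}}{8}$)
$K{\left(a,X \right)} = -6 + X$
$K{\left(2 \left(2 + 1\right),B{\left(0 \right)} \right)} \left(-30\right) - 310 = \left(-6 + \frac{\sqrt{-3 + 0}}{8}\right) \left(-30\right) - 310 = \left(-6 + \frac{\sqrt{-3}}{8}\right) \left(-30\right) - 310 = \left(-6 + \frac{i \sqrt{3}}{8}\right) \left(-30\right) - 310 = \left(180 - \frac{15 i \sqrt{3}}{4}\right) - 310 = -130 - \frac{15 i \sqrt{3}}{4}$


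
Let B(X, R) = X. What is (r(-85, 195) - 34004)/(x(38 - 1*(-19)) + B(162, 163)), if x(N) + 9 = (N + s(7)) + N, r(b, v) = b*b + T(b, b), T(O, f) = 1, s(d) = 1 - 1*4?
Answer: -4463/44 ≈ -101.43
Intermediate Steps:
s(d) = -3 (s(d) = 1 - 4 = -3)
r(b, v) = 1 + b² (r(b, v) = b*b + 1 = b² + 1 = 1 + b²)
x(N) = -12 + 2*N (x(N) = -9 + ((N - 3) + N) = -9 + ((-3 + N) + N) = -9 + (-3 + 2*N) = -12 + 2*N)
(r(-85, 195) - 34004)/(x(38 - 1*(-19)) + B(162, 163)) = ((1 + (-85)²) - 34004)/((-12 + 2*(38 - 1*(-19))) + 162) = ((1 + 7225) - 34004)/((-12 + 2*(38 + 19)) + 162) = (7226 - 34004)/((-12 + 2*57) + 162) = -26778/((-12 + 114) + 162) = -26778/(102 + 162) = -26778/264 = -26778*1/264 = -4463/44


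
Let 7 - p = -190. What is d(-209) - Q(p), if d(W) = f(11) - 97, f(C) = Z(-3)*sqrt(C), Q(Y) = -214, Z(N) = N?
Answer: 117 - 3*sqrt(11) ≈ 107.05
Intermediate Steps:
p = 197 (p = 7 - 1*(-190) = 7 + 190 = 197)
f(C) = -3*sqrt(C)
d(W) = -97 - 3*sqrt(11) (d(W) = -3*sqrt(11) - 97 = -97 - 3*sqrt(11))
d(-209) - Q(p) = (-97 - 3*sqrt(11)) - 1*(-214) = (-97 - 3*sqrt(11)) + 214 = 117 - 3*sqrt(11)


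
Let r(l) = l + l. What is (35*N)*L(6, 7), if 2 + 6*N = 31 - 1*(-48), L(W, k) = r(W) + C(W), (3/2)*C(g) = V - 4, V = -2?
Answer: 10780/3 ≈ 3593.3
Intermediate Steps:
r(l) = 2*l
C(g) = -4 (C(g) = 2*(-2 - 4)/3 = (⅔)*(-6) = -4)
L(W, k) = -4 + 2*W (L(W, k) = 2*W - 4 = -4 + 2*W)
N = 77/6 (N = -⅓ + (31 - 1*(-48))/6 = -⅓ + (31 + 48)/6 = -⅓ + (⅙)*79 = -⅓ + 79/6 = 77/6 ≈ 12.833)
(35*N)*L(6, 7) = (35*(77/6))*(-4 + 2*6) = 2695*(-4 + 12)/6 = (2695/6)*8 = 10780/3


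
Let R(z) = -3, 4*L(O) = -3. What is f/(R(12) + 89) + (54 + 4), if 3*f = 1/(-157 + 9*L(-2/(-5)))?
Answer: 4900708/84495 ≈ 58.000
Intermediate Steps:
L(O) = -¾ (L(O) = (¼)*(-3) = -¾)
f = -4/1965 (f = 1/(3*(-157 + 9*(-¾))) = 1/(3*(-157 - 27/4)) = 1/(3*(-655/4)) = (⅓)*(-4/655) = -4/1965 ≈ -0.0020356)
f/(R(12) + 89) + (54 + 4) = -4/(1965*(-3 + 89)) + (54 + 4) = -4/1965/86 + 58 = -4/1965*1/86 + 58 = -2/84495 + 58 = 4900708/84495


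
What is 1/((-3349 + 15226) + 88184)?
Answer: 1/100061 ≈ 9.9939e-6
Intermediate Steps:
1/((-3349 + 15226) + 88184) = 1/(11877 + 88184) = 1/100061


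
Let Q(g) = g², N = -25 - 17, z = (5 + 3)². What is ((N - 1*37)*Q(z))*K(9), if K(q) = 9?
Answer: -2912256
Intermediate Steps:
z = 64 (z = 8² = 64)
N = -42
((N - 1*37)*Q(z))*K(9) = ((-42 - 1*37)*64²)*9 = ((-42 - 37)*4096)*9 = -79*4096*9 = -323584*9 = -2912256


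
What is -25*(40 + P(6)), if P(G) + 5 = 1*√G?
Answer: -875 - 25*√6 ≈ -936.24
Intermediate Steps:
P(G) = -5 + √G (P(G) = -5 + 1*√G = -5 + √G)
-25*(40 + P(6)) = -25*(40 + (-5 + √6)) = -25*(35 + √6) = -875 - 25*√6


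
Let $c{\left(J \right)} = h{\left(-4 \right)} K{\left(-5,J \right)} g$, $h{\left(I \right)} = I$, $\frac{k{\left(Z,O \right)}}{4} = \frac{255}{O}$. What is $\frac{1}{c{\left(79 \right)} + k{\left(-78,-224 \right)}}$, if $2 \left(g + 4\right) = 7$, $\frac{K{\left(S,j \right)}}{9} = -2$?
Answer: $- \frac{56}{2271} \approx -0.024659$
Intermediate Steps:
$K{\left(S,j \right)} = -18$ ($K{\left(S,j \right)} = 9 \left(-2\right) = -18$)
$k{\left(Z,O \right)} = \frac{1020}{O}$ ($k{\left(Z,O \right)} = 4 \frac{255}{O} = \frac{1020}{O}$)
$g = - \frac{1}{2}$ ($g = -4 + \frac{1}{2} \cdot 7 = -4 + \frac{7}{2} = - \frac{1}{2} \approx -0.5$)
$c{\left(J \right)} = -36$ ($c{\left(J \right)} = \left(-4\right) \left(-18\right) \left(- \frac{1}{2}\right) = 72 \left(- \frac{1}{2}\right) = -36$)
$\frac{1}{c{\left(79 \right)} + k{\left(-78,-224 \right)}} = \frac{1}{-36 + \frac{1020}{-224}} = \frac{1}{-36 + 1020 \left(- \frac{1}{224}\right)} = \frac{1}{-36 - \frac{255}{56}} = \frac{1}{- \frac{2271}{56}} = - \frac{56}{2271}$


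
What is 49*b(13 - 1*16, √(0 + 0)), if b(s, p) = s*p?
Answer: 0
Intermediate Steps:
b(s, p) = p*s
49*b(13 - 1*16, √(0 + 0)) = 49*(√(0 + 0)*(13 - 1*16)) = 49*(√0*(13 - 16)) = 49*(0*(-3)) = 49*0 = 0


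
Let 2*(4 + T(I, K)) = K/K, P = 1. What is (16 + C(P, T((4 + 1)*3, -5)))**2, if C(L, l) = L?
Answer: 289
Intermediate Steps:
T(I, K) = -7/2 (T(I, K) = -4 + (K/K)/2 = -4 + (1/2)*1 = -4 + 1/2 = -7/2)
(16 + C(P, T((4 + 1)*3, -5)))**2 = (16 + 1)**2 = 17**2 = 289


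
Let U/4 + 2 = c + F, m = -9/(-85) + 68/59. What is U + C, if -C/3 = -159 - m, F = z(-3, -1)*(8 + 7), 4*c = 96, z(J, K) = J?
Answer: 1949708/5015 ≈ 388.78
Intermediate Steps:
c = 24 (c = (¼)*96 = 24)
m = 6311/5015 (m = -9*(-1/85) + 68*(1/59) = 9/85 + 68/59 = 6311/5015 ≈ 1.2584)
F = -45 (F = -3*(8 + 7) = -3*15 = -45)
C = 2411088/5015 (C = -3*(-159 - 1*6311/5015) = -3*(-159 - 6311/5015) = -3*(-803696/5015) = 2411088/5015 ≈ 480.78)
U = -92 (U = -8 + 4*(24 - 45) = -8 + 4*(-21) = -8 - 84 = -92)
U + C = -92 + 2411088/5015 = 1949708/5015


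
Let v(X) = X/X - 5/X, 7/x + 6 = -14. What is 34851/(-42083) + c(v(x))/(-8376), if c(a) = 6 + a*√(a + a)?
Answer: -48694079/58747868 - 107*√1498/410424 ≈ -0.83896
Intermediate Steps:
x = -7/20 (x = 7/(-6 - 14) = 7/(-20) = 7*(-1/20) = -7/20 ≈ -0.35000)
v(X) = 1 - 5/X
c(a) = 6 + √2*a^(3/2) (c(a) = 6 + a*√(2*a) = 6 + a*(√2*√a) = 6 + √2*a^(3/2))
34851/(-42083) + c(v(x))/(-8376) = 34851/(-42083) + (6 + √2*((-5 - 7/20)/(-7/20))^(3/2))/(-8376) = 34851*(-1/42083) + (6 + √2*(-20/7*(-107/20))^(3/2))*(-1/8376) = -34851/42083 + (6 + √2*(107/7)^(3/2))*(-1/8376) = -34851/42083 + (6 + √2*(107*√749/49))*(-1/8376) = -34851/42083 + (6 + 107*√1498/49)*(-1/8376) = -34851/42083 + (-1/1396 - 107*√1498/410424) = -48694079/58747868 - 107*√1498/410424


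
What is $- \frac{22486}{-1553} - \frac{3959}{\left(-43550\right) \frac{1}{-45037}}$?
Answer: $- \frac{275922937799}{67633150} \approx -4079.7$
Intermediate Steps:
$- \frac{22486}{-1553} - \frac{3959}{\left(-43550\right) \frac{1}{-45037}} = \left(-22486\right) \left(- \frac{1}{1553}\right) - \frac{3959}{\left(-43550\right) \left(- \frac{1}{45037}\right)} = \frac{22486}{1553} - \frac{3959}{\frac{43550}{45037}} = \frac{22486}{1553} - \frac{178301483}{43550} = - \frac{275922937799}{67633150}$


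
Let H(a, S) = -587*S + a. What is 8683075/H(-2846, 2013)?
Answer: -377525/51499 ≈ -7.3307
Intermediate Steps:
H(a, S) = a - 587*S
8683075/H(-2846, 2013) = 8683075/(-2846 - 587*2013) = 8683075/(-2846 - 1181631) = 8683075/(-1184477) = 8683075*(-1/1184477) = -377525/51499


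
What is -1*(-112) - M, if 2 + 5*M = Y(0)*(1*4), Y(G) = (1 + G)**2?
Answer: 558/5 ≈ 111.60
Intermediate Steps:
M = 2/5 (M = -2/5 + ((1 + 0)**2*(1*4))/5 = -2/5 + (1**2*4)/5 = -2/5 + (1*4)/5 = -2/5 + (1/5)*4 = -2/5 + 4/5 = 2/5 ≈ 0.40000)
-1*(-112) - M = -1*(-112) - 1*2/5 = 112 - 2/5 = 558/5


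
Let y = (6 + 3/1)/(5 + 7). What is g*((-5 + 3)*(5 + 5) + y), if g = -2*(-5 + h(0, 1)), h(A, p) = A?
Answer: -385/2 ≈ -192.50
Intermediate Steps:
g = 10 (g = -2*(-5 + 0) = -2*(-5) = 10)
y = ¾ (y = (6 + 3*1)/12 = (6 + 3)*(1/12) = 9*(1/12) = ¾ ≈ 0.75000)
g*((-5 + 3)*(5 + 5) + y) = 10*((-5 + 3)*(5 + 5) + ¾) = 10*(-2*10 + ¾) = 10*(-20 + ¾) = 10*(-77/4) = -385/2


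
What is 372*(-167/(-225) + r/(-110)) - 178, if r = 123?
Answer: -262232/825 ≈ -317.86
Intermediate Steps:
372*(-167/(-225) + r/(-110)) - 178 = 372*(-167/(-225) + 123/(-110)) - 178 = 372*(-167*(-1/225) + 123*(-1/110)) - 178 = 372*(167/225 - 123/110) - 178 = 372*(-1861/4950) - 178 = -115382/825 - 178 = -262232/825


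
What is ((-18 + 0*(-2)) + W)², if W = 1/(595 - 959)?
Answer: 42941809/132496 ≈ 324.10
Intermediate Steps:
W = -1/364 (W = 1/(-364) = -1/364 ≈ -0.0027473)
((-18 + 0*(-2)) + W)² = ((-18 + 0*(-2)) - 1/364)² = ((-18 + 0) - 1/364)² = (-18 - 1/364)² = (-6553/364)² = 42941809/132496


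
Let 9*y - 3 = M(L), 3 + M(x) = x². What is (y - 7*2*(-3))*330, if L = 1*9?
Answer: 16830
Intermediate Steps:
L = 9
M(x) = -3 + x²
y = 9 (y = ⅓ + (-3 + 9²)/9 = ⅓ + (-3 + 81)/9 = ⅓ + (⅑)*78 = ⅓ + 26/3 = 9)
(y - 7*2*(-3))*330 = (9 - 7*2*(-3))*330 = (9 - 14*(-3))*330 = (9 + 42)*330 = 51*330 = 16830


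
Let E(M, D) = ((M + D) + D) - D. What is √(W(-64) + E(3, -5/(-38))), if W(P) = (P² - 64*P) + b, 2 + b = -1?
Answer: 3*√1314382/38 ≈ 90.510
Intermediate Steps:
b = -3 (b = -2 - 1 = -3)
W(P) = -3 + P² - 64*P (W(P) = (P² - 64*P) - 3 = -3 + P² - 64*P)
E(M, D) = D + M (E(M, D) = ((D + M) + D) - D = (M + 2*D) - D = D + M)
√(W(-64) + E(3, -5/(-38))) = √((-3 + (-64)² - 64*(-64)) + (-5/(-38) + 3)) = √((-3 + 4096 + 4096) + (-5*(-1/38) + 3)) = √(8189 + (5/38 + 3)) = √(8189 + 119/38) = √(311301/38) = 3*√1314382/38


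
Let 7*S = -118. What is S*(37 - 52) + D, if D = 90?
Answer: 2400/7 ≈ 342.86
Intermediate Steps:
S = -118/7 (S = (1/7)*(-118) = -118/7 ≈ -16.857)
S*(37 - 52) + D = -118*(37 - 52)/7 + 90 = -118/7*(-15) + 90 = 1770/7 + 90 = 2400/7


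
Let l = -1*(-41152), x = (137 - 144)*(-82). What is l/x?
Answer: 20576/287 ≈ 71.693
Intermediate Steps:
x = 574 (x = -7*(-82) = 574)
l = 41152
l/x = 41152/574 = 41152*(1/574) = 20576/287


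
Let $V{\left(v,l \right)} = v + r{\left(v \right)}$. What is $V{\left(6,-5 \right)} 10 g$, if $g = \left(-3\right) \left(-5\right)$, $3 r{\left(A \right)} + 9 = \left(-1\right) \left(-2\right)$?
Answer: $550$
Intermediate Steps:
$r{\left(A \right)} = - \frac{7}{3}$ ($r{\left(A \right)} = -3 + \frac{\left(-1\right) \left(-2\right)}{3} = -3 + \frac{1}{3} \cdot 2 = -3 + \frac{2}{3} = - \frac{7}{3}$)
$V{\left(v,l \right)} = - \frac{7}{3} + v$ ($V{\left(v,l \right)} = v - \frac{7}{3} = - \frac{7}{3} + v$)
$g = 15$
$V{\left(6,-5 \right)} 10 g = \left(- \frac{7}{3} + 6\right) 10 \cdot 15 = \frac{11}{3} \cdot 10 \cdot 15 = \frac{110}{3} \cdot 15 = 550$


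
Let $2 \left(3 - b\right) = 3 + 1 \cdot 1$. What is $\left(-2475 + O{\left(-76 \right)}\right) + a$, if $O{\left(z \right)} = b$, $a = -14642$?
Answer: $-17116$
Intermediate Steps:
$b = 1$ ($b = 3 - \frac{3 + 1 \cdot 1}{2} = 3 - \frac{3 + 1}{2} = 3 - 2 = 1$)
$O{\left(z \right)} = 1$
$\left(-2475 + O{\left(-76 \right)}\right) + a = \left(-2475 + 1\right) - 14642 = -2474 - 14642 = -17116$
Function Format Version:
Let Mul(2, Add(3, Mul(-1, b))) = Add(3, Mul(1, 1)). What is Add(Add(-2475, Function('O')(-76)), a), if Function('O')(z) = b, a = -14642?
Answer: -17116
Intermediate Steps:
b = 1 (b = Add(3, Mul(Rational(-1, 2), Add(3, Mul(1, 1)))) = Add(3, Mul(Rational(-1, 2), Add(3, 1))) = Add(3, Mul(Rational(-1, 2), 4)) = Add(3, -2) = 1)
Function('O')(z) = 1
Add(Add(-2475, Function('O')(-76)), a) = Add(Add(-2475, 1), -14642) = Add(-2474, -14642) = -17116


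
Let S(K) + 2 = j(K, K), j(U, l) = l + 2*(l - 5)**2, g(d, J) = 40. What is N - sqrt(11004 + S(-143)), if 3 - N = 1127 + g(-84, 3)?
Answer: -1164 - sqrt(54667) ≈ -1397.8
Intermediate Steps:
j(U, l) = l + 2*(-5 + l)**2
S(K) = -2 + K + 2*(-5 + K)**2 (S(K) = -2 + (K + 2*(-5 + K)**2) = -2 + K + 2*(-5 + K)**2)
N = -1164 (N = 3 - (1127 + 40) = 3 - 1*1167 = 3 - 1167 = -1164)
N - sqrt(11004 + S(-143)) = -1164 - sqrt(11004 + (-2 - 143 + 2*(-5 - 143)**2)) = -1164 - sqrt(11004 + (-2 - 143 + 2*(-148)**2)) = -1164 - sqrt(11004 + (-2 - 143 + 2*21904)) = -1164 - sqrt(11004 + (-2 - 143 + 43808)) = -1164 - sqrt(11004 + 43663) = -1164 - sqrt(54667)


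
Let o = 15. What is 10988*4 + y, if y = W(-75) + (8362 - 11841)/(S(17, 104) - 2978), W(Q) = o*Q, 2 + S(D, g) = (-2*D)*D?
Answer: 152381945/3558 ≈ 42828.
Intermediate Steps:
S(D, g) = -2 - 2*D² (S(D, g) = -2 + (-2*D)*D = -2 - 2*D²)
W(Q) = 15*Q
y = -3999271/3558 (y = 15*(-75) + (8362 - 11841)/((-2 - 2*17²) - 2978) = -1125 - 3479/((-2 - 2*289) - 2978) = -1125 - 3479/((-2 - 578) - 2978) = -1125 - 3479/(-580 - 2978) = -1125 - 3479/(-3558) = -1125 - 3479*(-1/3558) = -1125 + 3479/3558 = -3999271/3558 ≈ -1124.0)
10988*4 + y = 10988*4 - 3999271/3558 = 43952 - 3999271/3558 = 152381945/3558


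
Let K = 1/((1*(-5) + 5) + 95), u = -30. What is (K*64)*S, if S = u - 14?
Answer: -2816/95 ≈ -29.642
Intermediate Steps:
K = 1/95 (K = 1/((-5 + 5) + 95) = 1/(0 + 95) = 1/95 ≈ 0.010526)
S = -44 (S = -30 - 14 = -44)
(K*64)*S = ((1/95)*64)*(-44) = (64/95)*(-44) = -2816/95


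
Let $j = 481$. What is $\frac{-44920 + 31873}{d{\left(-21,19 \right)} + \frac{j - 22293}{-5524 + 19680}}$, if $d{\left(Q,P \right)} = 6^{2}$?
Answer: $- \frac{46173333}{121951} \approx -378.62$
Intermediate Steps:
$d{\left(Q,P \right)} = 36$
$\frac{-44920 + 31873}{d{\left(-21,19 \right)} + \frac{j - 22293}{-5524 + 19680}} = \frac{-44920 + 31873}{36 + \frac{481 - 22293}{-5524 + 19680}} = - \frac{13047}{36 - \frac{21812}{14156}} = - \frac{13047}{36 - \frac{5453}{3539}} = - \frac{13047}{\frac{121951}{3539}} = \left(-13047\right) \frac{3539}{121951} = - \frac{46173333}{121951}$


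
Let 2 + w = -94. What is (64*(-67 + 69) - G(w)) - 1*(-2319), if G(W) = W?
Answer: 2543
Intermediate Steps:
w = -96 (w = -2 - 94 = -96)
(64*(-67 + 69) - G(w)) - 1*(-2319) = (64*(-67 + 69) - 1*(-96)) - 1*(-2319) = (64*2 + 96) + 2319 = (128 + 96) + 2319 = 224 + 2319 = 2543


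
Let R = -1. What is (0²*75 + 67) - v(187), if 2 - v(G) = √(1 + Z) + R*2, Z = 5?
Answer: 63 + √6 ≈ 65.449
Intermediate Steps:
v(G) = 4 - √6 (v(G) = 2 - (√(1 + 5) - 1*2) = 2 - (√6 - 2) = 2 - (-2 + √6) = 2 + (2 - √6) = 4 - √6)
(0²*75 + 67) - v(187) = (0²*75 + 67) - (4 - √6) = (0*75 + 67) + (-4 + √6) = (0 + 67) + (-4 + √6) = 67 + (-4 + √6) = 63 + √6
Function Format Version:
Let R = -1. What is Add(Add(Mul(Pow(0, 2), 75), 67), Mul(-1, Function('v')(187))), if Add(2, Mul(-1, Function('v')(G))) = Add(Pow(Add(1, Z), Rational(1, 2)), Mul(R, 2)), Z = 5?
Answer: Add(63, Pow(6, Rational(1, 2))) ≈ 65.449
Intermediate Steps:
Function('v')(G) = Add(4, Mul(-1, Pow(6, Rational(1, 2)))) (Function('v')(G) = Add(2, Mul(-1, Add(Pow(Add(1, 5), Rational(1, 2)), Mul(-1, 2)))) = Add(2, Mul(-1, Add(Pow(6, Rational(1, 2)), -2))) = Add(2, Mul(-1, Add(-2, Pow(6, Rational(1, 2))))) = Add(2, Add(2, Mul(-1, Pow(6, Rational(1, 2))))) = Add(4, Mul(-1, Pow(6, Rational(1, 2)))))
Add(Add(Mul(Pow(0, 2), 75), 67), Mul(-1, Function('v')(187))) = Add(Add(Mul(Pow(0, 2), 75), 67), Mul(-1, Add(4, Mul(-1, Pow(6, Rational(1, 2)))))) = Add(Add(Mul(0, 75), 67), Add(-4, Pow(6, Rational(1, 2)))) = Add(Add(0, 67), Add(-4, Pow(6, Rational(1, 2)))) = Add(67, Add(-4, Pow(6, Rational(1, 2)))) = Add(63, Pow(6, Rational(1, 2)))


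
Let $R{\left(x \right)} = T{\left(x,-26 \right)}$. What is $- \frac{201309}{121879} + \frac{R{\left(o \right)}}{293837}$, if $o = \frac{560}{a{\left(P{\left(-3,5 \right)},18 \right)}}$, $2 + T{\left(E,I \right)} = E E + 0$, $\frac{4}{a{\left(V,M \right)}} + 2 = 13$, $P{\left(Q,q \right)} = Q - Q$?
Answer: $\frac{229895960009}{35812559723} \approx 6.4194$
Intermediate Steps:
$P{\left(Q,q \right)} = 0$
$a{\left(V,M \right)} = \frac{4}{11}$ ($a{\left(V,M \right)} = \frac{4}{-2 + 13} = \frac{4}{11}$)
$T{\left(E,I \right)} = -2 + E^{2}$ ($T{\left(E,I \right)} = -2 + \left(E E + 0\right) = -2 + \left(E^{2} + 0\right) = -2 + E^{2}$)
$o = 1540$ ($o = \frac{560}{\frac{4}{11}} = 560 \cdot \frac{11}{4} = 1540$)
$R{\left(x \right)} = -2 + x^{2}$
$- \frac{201309}{121879} + \frac{R{\left(o \right)}}{293837} = - \frac{201309}{121879} + \frac{-2 + 1540^{2}}{293837} = \left(-201309\right) \frac{1}{121879} + \left(-2 + 2371600\right) \frac{1}{293837} = - \frac{201309}{121879} + 2371598 \cdot \frac{1}{293837} = - \frac{201309}{121879} + \frac{2371598}{293837} = \frac{229895960009}{35812559723}$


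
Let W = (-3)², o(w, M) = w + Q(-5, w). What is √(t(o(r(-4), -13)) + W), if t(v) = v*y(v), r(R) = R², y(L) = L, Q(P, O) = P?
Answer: √130 ≈ 11.402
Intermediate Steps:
o(w, M) = -5 + w (o(w, M) = w - 5 = -5 + w)
t(v) = v² (t(v) = v*v = v²)
W = 9
√(t(o(r(-4), -13)) + W) = √((-5 + (-4)²)² + 9) = √((-5 + 16)² + 9) = √(11² + 9) = √(121 + 9) = √130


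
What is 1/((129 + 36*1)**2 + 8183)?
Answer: 1/35408 ≈ 2.8242e-5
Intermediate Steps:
1/((129 + 36*1)**2 + 8183) = 1/((129 + 36)**2 + 8183) = 1/(165**2 + 8183) = 1/(27225 + 8183) = 1/35408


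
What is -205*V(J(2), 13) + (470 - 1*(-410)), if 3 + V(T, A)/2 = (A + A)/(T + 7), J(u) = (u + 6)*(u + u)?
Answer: 5510/3 ≈ 1836.7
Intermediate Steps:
J(u) = 2*u*(6 + u) (J(u) = (6 + u)*(2*u) = 2*u*(6 + u))
V(T, A) = -6 + 4*A/(7 + T) (V(T, A) = -6 + 2*((A + A)/(T + 7)) = -6 + 2*((2*A)/(7 + T)) = -6 + 2*(2*A/(7 + T)) = -6 + 4*A/(7 + T))
-205*V(J(2), 13) + (470 - 1*(-410)) = -410*(-21 - 6*2*(6 + 2) + 2*13)/(7 + 2*2*(6 + 2)) + (470 - 1*(-410)) = -410*(-21 - 6*2*8 + 26)/(7 + 2*2*8) + (470 + 410) = -410*(-21 - 3*32 + 26)/(7 + 32) + 880 = -410*(-21 - 96 + 26)/39 + 880 = -410*(-91)/39 + 880 = -205*(-14/3) + 880 = 2870/3 + 880 = 5510/3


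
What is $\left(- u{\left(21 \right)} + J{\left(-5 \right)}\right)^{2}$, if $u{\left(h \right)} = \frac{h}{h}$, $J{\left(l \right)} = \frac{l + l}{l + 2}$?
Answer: $\frac{49}{9} \approx 5.4444$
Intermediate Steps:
$J{\left(l \right)} = \frac{2 l}{2 + l}$
$u{\left(h \right)} = 1$
$\left(- u{\left(21 \right)} + J{\left(-5 \right)}\right)^{2} = \left(\left(-1\right) 1 + 2 \left(-5\right) \frac{1}{2 - 5}\right)^{2} = \left(-1 + 2 \left(-5\right) \frac{1}{-3}\right)^{2} = \left(-1 + 2 \left(-5\right) \left(- \frac{1}{3}\right)\right)^{2} = \left(-1 + \frac{10}{3}\right)^{2} = \left(\frac{7}{3}\right)^{2} = \frac{49}{9}$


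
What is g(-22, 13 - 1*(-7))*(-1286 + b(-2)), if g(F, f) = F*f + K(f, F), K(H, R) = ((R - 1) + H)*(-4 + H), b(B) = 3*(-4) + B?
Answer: 634400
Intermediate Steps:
b(B) = -12 + B
K(H, R) = (-4 + H)*(-1 + H + R) (K(H, R) = ((-1 + R) + H)*(-4 + H) = (-1 + H + R)*(-4 + H) = (-4 + H)*(-1 + H + R))
g(F, f) = 4 + f² - 5*f - 4*F + 2*F*f (g(F, f) = F*f + (4 + f² - 5*f - 4*F + f*F) = F*f + (4 + f² - 5*f - 4*F + F*f) = 4 + f² - 5*f - 4*F + 2*F*f)
g(-22, 13 - 1*(-7))*(-1286 + b(-2)) = (4 + (13 - 1*(-7))² - 5*(13 - 1*(-7)) - 4*(-22) + 2*(-22)*(13 - 1*(-7)))*(-1286 + (-12 - 2)) = (4 + (13 + 7)² - 5*(13 + 7) + 88 + 2*(-22)*(13 + 7))*(-1286 - 14) = (4 + 20² - 5*20 + 88 + 2*(-22)*20)*(-1300) = (4 + 400 - 100 + 88 - 880)*(-1300) = -488*(-1300) = 634400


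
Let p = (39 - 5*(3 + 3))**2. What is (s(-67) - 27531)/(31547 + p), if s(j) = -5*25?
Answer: -6914/7907 ≈ -0.87442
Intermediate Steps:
p = 81 (p = (39 - 5*6)**2 = (39 - 30)**2 = 9**2 = 81)
s(j) = -125
(s(-67) - 27531)/(31547 + p) = (-125 - 27531)/(31547 + 81) = -27656/31628 = -27656*1/31628 = -6914/7907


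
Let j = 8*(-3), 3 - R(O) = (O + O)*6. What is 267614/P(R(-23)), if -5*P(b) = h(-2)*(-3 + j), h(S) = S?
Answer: -669035/27 ≈ -24779.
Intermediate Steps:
R(O) = 3 - 12*O (R(O) = 3 - (O + O)*6 = 3 - 2*O*6 = 3 - 12*O)
j = -24
P(b) = -54/5 (P(b) = -(-2)*(-3 - 24)/5 = -(-2)*(-27)/5 = -⅕*54 = -54/5)
267614/P(R(-23)) = 267614/(-54/5) = 267614*(-5/54) = -669035/27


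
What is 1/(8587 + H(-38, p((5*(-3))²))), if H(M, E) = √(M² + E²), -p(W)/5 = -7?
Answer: 8587/73733900 - √2669/73733900 ≈ 0.00011576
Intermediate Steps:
p(W) = 35 (p(W) = -5*(-7) = 35)
H(M, E) = √(E² + M²)
1/(8587 + H(-38, p((5*(-3))²))) = 1/(8587 + √(35² + (-38)²)) = 1/(8587 + √(1225 + 1444)) = 1/(8587 + √2669)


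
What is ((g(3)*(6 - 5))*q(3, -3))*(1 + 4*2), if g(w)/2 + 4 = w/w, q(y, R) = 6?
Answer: -324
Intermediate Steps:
g(w) = -6 (g(w) = -8 + 2*(w/w) = -8 + 2*1 = -8 + 2 = -6)
((g(3)*(6 - 5))*q(3, -3))*(1 + 4*2) = (-6*(6 - 5)*6)*(1 + 4*2) = (-6*1*6)*(1 + 8) = -6*6*9 = -36*9 = -324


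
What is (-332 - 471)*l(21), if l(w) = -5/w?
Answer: 4015/21 ≈ 191.19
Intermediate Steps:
(-332 - 471)*l(21) = (-332 - 471)*(-5/21) = -(-4015)/21 = -803*(-5/21) = 4015/21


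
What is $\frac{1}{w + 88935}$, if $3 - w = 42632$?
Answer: $\frac{1}{46306} \approx 2.1595 \cdot 10^{-5}$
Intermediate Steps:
$w = -42629$ ($w = 3 - 42632 = -42629$)
$\frac{1}{w + 88935} = \frac{1}{-42629 + 88935} = \frac{1}{46306}$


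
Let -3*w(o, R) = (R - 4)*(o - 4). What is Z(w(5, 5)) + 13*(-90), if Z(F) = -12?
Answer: -1182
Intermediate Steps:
w(o, R) = -(-4 + R)*(-4 + o)/3 (w(o, R) = -(R - 4)*(o - 4)/3 = -(-4 + R)*(-4 + o)/3)
Z(w(5, 5)) + 13*(-90) = -12 + 13*(-90) = -12 - 1170 = -1182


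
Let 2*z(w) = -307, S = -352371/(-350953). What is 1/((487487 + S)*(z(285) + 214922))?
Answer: 350953/36743749893742917 ≈ 9.5514e-12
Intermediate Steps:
S = 352371/350953 (S = -352371*(-1/350953) = 352371/350953 ≈ 1.0040)
z(w) = -307/2 (z(w) = (1/2)*(-307) = -307/2)
1/((487487 + S)*(z(285) + 214922)) = 1/((487487 + 352371/350953)*(-307/2 + 214922)) = 1/((171085377482/350953)*(429537/2)) = 1/(36743749893742917/350953) = 350953/36743749893742917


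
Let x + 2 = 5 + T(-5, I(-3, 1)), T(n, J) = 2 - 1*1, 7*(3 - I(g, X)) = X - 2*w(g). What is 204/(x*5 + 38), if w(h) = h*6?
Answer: 102/29 ≈ 3.5172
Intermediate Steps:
w(h) = 6*h
I(g, X) = 3 - X/7 + 12*g/7 (I(g, X) = 3 - (X - 12*g)/7 = 3 + (-X/7 + 12*g/7) = 3 - X/7 + 12*g/7)
T(n, J) = 1 (T(n, J) = 2 - 1 = 1)
x = 4 (x = -2 + (5 + 1) = -2 + 6 = 4)
204/(x*5 + 38) = 204/(4*5 + 38) = 204/(20 + 38) = 204/58 = 204*(1/58) = 102/29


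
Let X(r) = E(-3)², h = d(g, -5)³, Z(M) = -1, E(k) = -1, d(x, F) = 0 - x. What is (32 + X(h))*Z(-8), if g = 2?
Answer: -33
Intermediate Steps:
d(x, F) = -x
h = -8 (h = (-1*2)³ = (-2)³ = -8)
X(r) = 1 (X(r) = (-1)² = 1)
(32 + X(h))*Z(-8) = (32 + 1)*(-1) = 33*(-1) = -33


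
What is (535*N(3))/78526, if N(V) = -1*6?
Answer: -1605/39263 ≈ -0.040878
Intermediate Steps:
N(V) = -6
(535*N(3))/78526 = (535*(-6))/78526 = -3210*1/78526 = -1605/39263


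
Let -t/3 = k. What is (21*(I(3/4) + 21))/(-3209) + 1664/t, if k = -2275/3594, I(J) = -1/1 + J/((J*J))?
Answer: 492002496/561575 ≈ 876.11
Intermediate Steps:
I(J) = -1 + 1/J (I(J) = -1*1 + J/(J²) = -1 + J/J² = -1 + 1/J)
k = -2275/3594 (k = -2275*1/3594 = -2275/3594 ≈ -0.63300)
t = 2275/1198 (t = -3*(-2275/3594) = 2275/1198 ≈ 1.8990)
(21*(I(3/4) + 21))/(-3209) + 1664/t = (21*((1 - 3/4)/((3/4)) + 21))/(-3209) + 1664/(2275/1198) = (21*((1 - 3/4)/((3*(¼))) + 21))*(-1/3209) + 1664*(1198/2275) = (21*((1 - 1*¾)/(¾) + 21))*(-1/3209) + 153344/175 = (21*(4*(1 - ¾)/3 + 21))*(-1/3209) + 153344/175 = (21*((4/3)*(¼) + 21))*(-1/3209) + 153344/175 = (21*(⅓ + 21))*(-1/3209) + 153344/175 = (21*(64/3))*(-1/3209) + 153344/175 = 448*(-1/3209) + 153344/175 = -448/3209 + 153344/175 = 492002496/561575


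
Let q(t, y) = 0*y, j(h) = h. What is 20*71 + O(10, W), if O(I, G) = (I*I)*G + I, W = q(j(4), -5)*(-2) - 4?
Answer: 1030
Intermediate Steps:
q(t, y) = 0
W = -4 (W = 0*(-2) - 4 = 0 - 4 = -4)
O(I, G) = I + G*I**2 (O(I, G) = I**2*G + I = G*I**2 + I = I + G*I**2)
20*71 + O(10, W) = 20*71 + 10*(1 - 4*10) = 1420 + 10*(1 - 40) = 1420 + 10*(-39) = 1420 - 390 = 1030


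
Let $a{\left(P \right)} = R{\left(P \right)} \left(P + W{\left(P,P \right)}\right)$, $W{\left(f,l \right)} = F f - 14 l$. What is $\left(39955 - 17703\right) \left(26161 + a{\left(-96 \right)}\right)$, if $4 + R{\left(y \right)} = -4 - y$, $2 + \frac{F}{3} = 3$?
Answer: $2461983532$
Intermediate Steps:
$F = 3$ ($F = -6 + 3 \cdot 3 = -6 + 9 = 3$)
$R{\left(y \right)} = -8 - y$ ($R{\left(y \right)} = -4 - \left(4 + y\right) = -8 - y$)
$W{\left(f,l \right)} = - 14 l + 3 f$ ($W{\left(f,l \right)} = 3 f - 14 l = - 14 l + 3 f$)
$a{\left(P \right)} = - 10 P \left(-8 - P\right)$ ($a{\left(P \right)} = \left(-8 - P\right) \left(P + \left(- 14 P + 3 P\right)\right) = \left(-8 - P\right) \left(P - 11 P\right) = \left(-8 - P\right) \left(- 10 P\right) = - 10 P \left(-8 - P\right)$)
$\left(39955 - 17703\right) \left(26161 + a{\left(-96 \right)}\right) = \left(39955 - 17703\right) \left(26161 + 10 \left(-96\right) \left(8 - 96\right)\right) = 22252 \left(26161 + 10 \left(-96\right) \left(-88\right)\right) = 22252 \left(26161 + 84480\right) = 22252 \cdot 110641 = 2461983532$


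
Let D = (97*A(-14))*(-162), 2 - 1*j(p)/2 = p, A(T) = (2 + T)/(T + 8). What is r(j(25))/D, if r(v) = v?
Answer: 23/15714 ≈ 0.0014637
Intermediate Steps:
A(T) = (2 + T)/(8 + T)
j(p) = 4 - 2*p
D = -31428 (D = (97*((2 - 14)/(8 - 14)))*(-162) = (97*(-12/(-6)))*(-162) = (97*(-1/6*(-12)))*(-162) = (97*2)*(-162) = 194*(-162) = -31428)
r(j(25))/D = (4 - 2*25)/(-31428) = (4 - 50)*(-1/31428) = -46*(-1/31428) = 23/15714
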